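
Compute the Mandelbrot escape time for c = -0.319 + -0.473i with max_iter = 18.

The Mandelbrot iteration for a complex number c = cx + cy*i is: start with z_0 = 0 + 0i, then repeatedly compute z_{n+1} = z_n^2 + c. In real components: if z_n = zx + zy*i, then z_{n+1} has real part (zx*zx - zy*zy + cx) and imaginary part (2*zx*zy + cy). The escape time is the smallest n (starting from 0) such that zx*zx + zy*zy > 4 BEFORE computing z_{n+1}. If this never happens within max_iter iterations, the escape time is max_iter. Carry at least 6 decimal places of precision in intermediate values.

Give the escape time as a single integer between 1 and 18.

z_0 = 0 + 0i, c = -0.3190 + -0.4730i
Iter 1: z = -0.3190 + -0.4730i, |z|^2 = 0.3255
Iter 2: z = -0.4410 + -0.1712i, |z|^2 = 0.2238
Iter 3: z = -0.1539 + -0.3220i, |z|^2 = 0.1274
Iter 4: z = -0.3990 + -0.3739i, |z|^2 = 0.2990
Iter 5: z = -0.2996 + -0.1746i, |z|^2 = 0.1203
Iter 6: z = -0.2597 + -0.3684i, |z|^2 = 0.2032
Iter 7: z = -0.3872 + -0.2817i, |z|^2 = 0.2293
Iter 8: z = -0.2484 + -0.2549i, |z|^2 = 0.1266
Iter 9: z = -0.3223 + -0.3464i, |z|^2 = 0.2238
Iter 10: z = -0.3351 + -0.2497i, |z|^2 = 0.1747
Iter 11: z = -0.2691 + -0.3056i, |z|^2 = 0.1658
Iter 12: z = -0.3400 + -0.3085i, |z|^2 = 0.2108
Iter 13: z = -0.2986 + -0.2632i, |z|^2 = 0.1584
Iter 14: z = -0.2991 + -0.3158i, |z|^2 = 0.1892
Iter 15: z = -0.3293 + -0.2841i, |z|^2 = 0.1891
Iter 16: z = -0.2913 + -0.2859i, |z|^2 = 0.1666
Iter 17: z = -0.3159 + -0.3064i, |z|^2 = 0.1937

Answer: 18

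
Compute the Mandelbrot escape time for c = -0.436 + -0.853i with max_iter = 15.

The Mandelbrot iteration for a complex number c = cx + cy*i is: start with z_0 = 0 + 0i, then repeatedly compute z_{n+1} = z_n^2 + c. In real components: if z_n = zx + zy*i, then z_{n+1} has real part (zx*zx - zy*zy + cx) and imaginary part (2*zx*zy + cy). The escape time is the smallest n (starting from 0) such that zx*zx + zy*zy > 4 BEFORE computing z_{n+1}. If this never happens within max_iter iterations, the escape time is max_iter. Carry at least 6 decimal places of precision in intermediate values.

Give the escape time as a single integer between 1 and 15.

Answer: 5

Derivation:
z_0 = 0 + 0i, c = -0.4360 + -0.8530i
Iter 1: z = -0.4360 + -0.8530i, |z|^2 = 0.9177
Iter 2: z = -0.9735 + -0.1092i, |z|^2 = 0.9596
Iter 3: z = 0.4998 + -0.6404i, |z|^2 = 0.6599
Iter 4: z = -0.5963 + -1.4932i, |z|^2 = 2.5852
Iter 5: z = -2.3099 + 0.9278i, |z|^2 = 6.1967
Escaped at iteration 5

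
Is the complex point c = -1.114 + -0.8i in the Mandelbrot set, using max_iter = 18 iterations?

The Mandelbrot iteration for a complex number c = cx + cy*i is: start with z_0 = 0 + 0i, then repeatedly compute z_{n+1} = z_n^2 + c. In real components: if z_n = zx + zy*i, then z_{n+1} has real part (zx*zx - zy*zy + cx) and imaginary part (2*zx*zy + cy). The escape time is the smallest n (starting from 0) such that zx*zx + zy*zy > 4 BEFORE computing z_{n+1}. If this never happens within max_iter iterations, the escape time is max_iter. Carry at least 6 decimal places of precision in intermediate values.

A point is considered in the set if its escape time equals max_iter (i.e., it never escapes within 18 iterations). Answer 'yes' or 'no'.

z_0 = 0 + 0i, c = -1.1140 + -0.8000i
Iter 1: z = -1.1140 + -0.8000i, |z|^2 = 1.8810
Iter 2: z = -0.5130 + 0.9824i, |z|^2 = 1.2283
Iter 3: z = -1.8159 + -1.8080i, |z|^2 = 6.5663
Escaped at iteration 3

Answer: no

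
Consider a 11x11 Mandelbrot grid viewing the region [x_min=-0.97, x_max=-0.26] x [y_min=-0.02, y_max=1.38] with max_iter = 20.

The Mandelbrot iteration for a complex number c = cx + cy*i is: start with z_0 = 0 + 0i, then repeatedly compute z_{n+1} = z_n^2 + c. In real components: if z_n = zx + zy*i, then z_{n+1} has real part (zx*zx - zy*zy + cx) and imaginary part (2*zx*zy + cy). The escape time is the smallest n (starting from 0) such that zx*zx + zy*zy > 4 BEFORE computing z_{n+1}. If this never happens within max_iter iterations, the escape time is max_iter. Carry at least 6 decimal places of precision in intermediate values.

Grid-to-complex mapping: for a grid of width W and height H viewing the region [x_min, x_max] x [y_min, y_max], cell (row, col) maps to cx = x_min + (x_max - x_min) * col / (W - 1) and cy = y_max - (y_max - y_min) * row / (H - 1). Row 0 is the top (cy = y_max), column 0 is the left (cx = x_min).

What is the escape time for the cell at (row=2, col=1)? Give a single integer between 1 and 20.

z_0 = 0 + 0i, c = -0.8990 + 1.1000i
Iter 1: z = -0.8990 + 1.1000i, |z|^2 = 2.0182
Iter 2: z = -1.3008 + -0.8778i, |z|^2 = 2.4626
Iter 3: z = 0.0225 + 3.3837i, |z|^2 = 11.4498
Escaped at iteration 3

Answer: 3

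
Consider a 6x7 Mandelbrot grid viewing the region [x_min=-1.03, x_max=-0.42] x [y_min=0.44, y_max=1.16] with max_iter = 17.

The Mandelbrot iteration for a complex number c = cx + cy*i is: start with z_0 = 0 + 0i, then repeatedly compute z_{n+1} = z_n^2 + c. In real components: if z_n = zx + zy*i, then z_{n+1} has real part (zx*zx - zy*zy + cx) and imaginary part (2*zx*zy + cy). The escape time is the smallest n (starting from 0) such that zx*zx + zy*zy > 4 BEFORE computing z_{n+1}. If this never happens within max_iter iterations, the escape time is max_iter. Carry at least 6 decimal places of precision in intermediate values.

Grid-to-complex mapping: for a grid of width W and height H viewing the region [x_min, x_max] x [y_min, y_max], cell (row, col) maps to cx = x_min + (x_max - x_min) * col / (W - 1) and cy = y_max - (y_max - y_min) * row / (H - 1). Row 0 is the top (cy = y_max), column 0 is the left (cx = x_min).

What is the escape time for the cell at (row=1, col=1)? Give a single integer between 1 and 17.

Answer: 3

Derivation:
z_0 = 0 + 0i, c = -0.9080 + 1.0400i
Iter 1: z = -0.9080 + 1.0400i, |z|^2 = 1.9061
Iter 2: z = -1.1651 + -0.8486i, |z|^2 = 2.0777
Iter 3: z = -0.2706 + 3.0176i, |z|^2 = 9.1789
Escaped at iteration 3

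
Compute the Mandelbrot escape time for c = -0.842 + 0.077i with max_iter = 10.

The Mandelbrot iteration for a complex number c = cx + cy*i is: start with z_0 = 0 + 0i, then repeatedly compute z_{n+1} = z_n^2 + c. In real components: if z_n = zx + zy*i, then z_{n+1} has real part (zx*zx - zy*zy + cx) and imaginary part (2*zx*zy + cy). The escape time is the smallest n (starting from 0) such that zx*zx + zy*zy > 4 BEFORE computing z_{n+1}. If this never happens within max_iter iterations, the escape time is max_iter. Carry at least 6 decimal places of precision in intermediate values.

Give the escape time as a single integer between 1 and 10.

Answer: 10

Derivation:
z_0 = 0 + 0i, c = -0.8420 + 0.0770i
Iter 1: z = -0.8420 + 0.0770i, |z|^2 = 0.7149
Iter 2: z = -0.1390 + -0.0527i, |z|^2 = 0.0221
Iter 3: z = -0.8255 + 0.0916i, |z|^2 = 0.6898
Iter 4: z = -0.1690 + -0.0743i, |z|^2 = 0.0341
Iter 5: z = -0.8190 + 0.1021i, |z|^2 = 0.6811
Iter 6: z = -0.1817 + -0.0902i, |z|^2 = 0.0412
Iter 7: z = -0.8171 + 0.1098i, |z|^2 = 0.6797
Iter 8: z = -0.1864 + -0.1024i, |z|^2 = 0.0452
Iter 9: z = -0.8178 + 0.1152i, |z|^2 = 0.6820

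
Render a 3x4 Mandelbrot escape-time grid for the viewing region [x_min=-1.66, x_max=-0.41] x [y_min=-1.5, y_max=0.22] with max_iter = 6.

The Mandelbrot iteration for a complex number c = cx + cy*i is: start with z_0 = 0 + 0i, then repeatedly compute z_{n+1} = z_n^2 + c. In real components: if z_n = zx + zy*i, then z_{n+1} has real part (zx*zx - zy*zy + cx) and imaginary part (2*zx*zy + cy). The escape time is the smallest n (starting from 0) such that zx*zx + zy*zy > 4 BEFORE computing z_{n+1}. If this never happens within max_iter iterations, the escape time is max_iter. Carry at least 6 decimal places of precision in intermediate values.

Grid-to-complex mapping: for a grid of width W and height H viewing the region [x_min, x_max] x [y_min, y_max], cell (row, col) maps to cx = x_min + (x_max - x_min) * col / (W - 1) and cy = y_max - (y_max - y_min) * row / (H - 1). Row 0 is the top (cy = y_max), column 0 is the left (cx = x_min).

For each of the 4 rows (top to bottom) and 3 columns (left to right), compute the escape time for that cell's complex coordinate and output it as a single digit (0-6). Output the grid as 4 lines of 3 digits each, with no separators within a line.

Answer: 466
466
235
122

Derivation:
(row=0, col=0): c = -1.6600 + 0.2200i → escape time 4
(row=0, col=1): c = -1.0350 + 0.2200i → escape time 6
(row=0, col=2): c = -0.4100 + 0.2200i → escape time 6
(row=1, col=0): c = -1.6600 + -0.3533i → escape time 4
(row=1, col=1): c = -1.0350 + -0.3533i → escape time 6
(row=1, col=2): c = -0.4100 + -0.3533i → escape time 6
(row=2, col=0): c = -1.6600 + -0.9267i → escape time 2
(row=2, col=1): c = -1.0350 + -0.9267i → escape time 3
(row=2, col=2): c = -0.4100 + -0.9267i → escape time 5
(row=3, col=0): c = -1.6600 + -1.5000i → escape time 1
(row=3, col=1): c = -1.0350 + -1.5000i → escape time 2
(row=3, col=2): c = -0.4100 + -1.5000i → escape time 2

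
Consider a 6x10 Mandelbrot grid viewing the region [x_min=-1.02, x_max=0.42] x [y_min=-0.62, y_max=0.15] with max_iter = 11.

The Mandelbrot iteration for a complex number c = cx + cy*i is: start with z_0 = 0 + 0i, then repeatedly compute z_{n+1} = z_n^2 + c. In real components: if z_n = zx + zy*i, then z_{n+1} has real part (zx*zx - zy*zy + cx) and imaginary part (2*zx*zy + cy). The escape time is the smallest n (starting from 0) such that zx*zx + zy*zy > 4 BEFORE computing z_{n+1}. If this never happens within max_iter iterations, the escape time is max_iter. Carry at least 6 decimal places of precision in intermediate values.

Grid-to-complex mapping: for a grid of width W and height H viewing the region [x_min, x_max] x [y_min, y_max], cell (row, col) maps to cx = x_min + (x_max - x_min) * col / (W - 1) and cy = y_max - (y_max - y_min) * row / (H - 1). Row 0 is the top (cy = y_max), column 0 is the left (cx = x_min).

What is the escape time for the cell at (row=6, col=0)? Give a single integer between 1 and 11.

z_0 = 0 + 0i, c = -1.0200 + -0.3633i
Iter 1: z = -1.0200 + -0.3633i, |z|^2 = 1.1724
Iter 2: z = -0.1116 + 0.3779i, |z|^2 = 0.1552
Iter 3: z = -1.1503 + -0.4477i, |z|^2 = 1.5237
Iter 4: z = 0.1028 + 0.6666i, |z|^2 = 0.4550
Iter 5: z = -1.4538 + -0.2262i, |z|^2 = 2.1648
Iter 6: z = 1.0424 + 0.2945i, |z|^2 = 1.1733
Iter 7: z = -0.0201 + 0.2506i, |z|^2 = 0.0632
Iter 8: z = -1.0824 + -0.3734i, |z|^2 = 1.3110
Iter 9: z = 0.0121 + 0.4450i, |z|^2 = 0.1982
Iter 10: z = -1.2179 + -0.3525i, |z|^2 = 1.6076

Answer: 11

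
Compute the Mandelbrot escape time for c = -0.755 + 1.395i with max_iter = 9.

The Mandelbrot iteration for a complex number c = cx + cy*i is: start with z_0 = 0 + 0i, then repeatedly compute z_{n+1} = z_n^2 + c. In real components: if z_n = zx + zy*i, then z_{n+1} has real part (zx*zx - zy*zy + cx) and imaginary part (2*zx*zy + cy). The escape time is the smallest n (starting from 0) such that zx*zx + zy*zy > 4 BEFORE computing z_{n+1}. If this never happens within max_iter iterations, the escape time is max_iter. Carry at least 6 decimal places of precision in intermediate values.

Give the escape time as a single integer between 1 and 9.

Answer: 2

Derivation:
z_0 = 0 + 0i, c = -0.7550 + 1.3950i
Iter 1: z = -0.7550 + 1.3950i, |z|^2 = 2.5160
Iter 2: z = -2.1310 + -0.7115i, |z|^2 = 5.0473
Escaped at iteration 2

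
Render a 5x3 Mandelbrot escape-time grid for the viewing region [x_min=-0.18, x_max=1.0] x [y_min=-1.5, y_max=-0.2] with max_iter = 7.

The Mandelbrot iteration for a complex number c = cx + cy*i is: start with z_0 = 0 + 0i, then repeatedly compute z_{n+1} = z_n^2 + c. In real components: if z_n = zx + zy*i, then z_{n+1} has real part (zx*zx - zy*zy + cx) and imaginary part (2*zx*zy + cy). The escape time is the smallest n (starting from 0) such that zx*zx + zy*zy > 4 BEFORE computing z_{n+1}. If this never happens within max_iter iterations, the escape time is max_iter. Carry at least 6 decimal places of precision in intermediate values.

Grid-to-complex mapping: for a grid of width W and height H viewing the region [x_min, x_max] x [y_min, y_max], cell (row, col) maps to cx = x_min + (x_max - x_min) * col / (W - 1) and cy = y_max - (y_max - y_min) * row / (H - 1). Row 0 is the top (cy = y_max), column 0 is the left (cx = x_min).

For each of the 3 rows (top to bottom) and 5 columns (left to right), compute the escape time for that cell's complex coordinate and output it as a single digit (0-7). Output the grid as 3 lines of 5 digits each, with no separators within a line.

Answer: 77732
75322
22222

Derivation:
(row=0, col=0): c = -0.1800 + -0.2000i → escape time 7
(row=0, col=1): c = 0.1150 + -0.2000i → escape time 7
(row=0, col=2): c = 0.4100 + -0.2000i → escape time 7
(row=0, col=3): c = 0.7050 + -0.2000i → escape time 3
(row=0, col=4): c = 1.0000 + -0.2000i → escape time 2
(row=1, col=0): c = -0.1800 + -0.8500i → escape time 7
(row=1, col=1): c = 0.1150 + -0.8500i → escape time 5
(row=1, col=2): c = 0.4100 + -0.8500i → escape time 3
(row=1, col=3): c = 0.7050 + -0.8500i → escape time 2
(row=1, col=4): c = 1.0000 + -0.8500i → escape time 2
(row=2, col=0): c = -0.1800 + -1.5000i → escape time 2
(row=2, col=1): c = 0.1150 + -1.5000i → escape time 2
(row=2, col=2): c = 0.4100 + -1.5000i → escape time 2
(row=2, col=3): c = 0.7050 + -1.5000i → escape time 2
(row=2, col=4): c = 1.0000 + -1.5000i → escape time 2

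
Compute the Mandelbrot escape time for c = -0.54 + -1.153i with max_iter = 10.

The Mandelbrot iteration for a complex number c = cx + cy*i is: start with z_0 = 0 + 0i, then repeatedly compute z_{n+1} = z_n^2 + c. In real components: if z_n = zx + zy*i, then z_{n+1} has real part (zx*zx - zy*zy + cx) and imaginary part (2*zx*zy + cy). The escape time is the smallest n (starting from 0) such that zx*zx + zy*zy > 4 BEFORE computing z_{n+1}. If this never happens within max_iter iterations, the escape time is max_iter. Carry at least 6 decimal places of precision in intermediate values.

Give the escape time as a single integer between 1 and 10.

z_0 = 0 + 0i, c = -0.5400 + -1.1530i
Iter 1: z = -0.5400 + -1.1530i, |z|^2 = 1.6210
Iter 2: z = -1.5778 + 0.0922i, |z|^2 = 2.4980
Iter 3: z = 1.9410 + -1.4441i, |z|^2 = 5.8527
Escaped at iteration 3

Answer: 3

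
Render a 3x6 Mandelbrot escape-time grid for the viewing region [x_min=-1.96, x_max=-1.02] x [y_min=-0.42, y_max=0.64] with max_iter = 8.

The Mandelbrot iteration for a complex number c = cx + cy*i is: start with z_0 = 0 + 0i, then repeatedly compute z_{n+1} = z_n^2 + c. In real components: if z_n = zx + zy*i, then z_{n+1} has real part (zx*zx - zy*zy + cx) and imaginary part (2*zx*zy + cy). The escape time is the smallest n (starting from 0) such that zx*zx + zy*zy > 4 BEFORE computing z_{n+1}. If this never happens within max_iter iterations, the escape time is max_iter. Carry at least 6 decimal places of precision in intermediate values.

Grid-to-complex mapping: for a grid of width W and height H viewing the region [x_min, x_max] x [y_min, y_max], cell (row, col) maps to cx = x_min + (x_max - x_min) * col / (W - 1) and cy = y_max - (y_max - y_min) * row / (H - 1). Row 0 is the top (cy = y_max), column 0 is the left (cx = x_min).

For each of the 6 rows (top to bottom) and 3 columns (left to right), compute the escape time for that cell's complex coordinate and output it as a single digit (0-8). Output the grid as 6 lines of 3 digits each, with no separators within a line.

Answer: 134
146
358
888
358
146

Derivation:
(row=0, col=0): c = -1.9600 + 0.6400i → escape time 1
(row=0, col=1): c = -1.4900 + 0.6400i → escape time 3
(row=0, col=2): c = -1.0200 + 0.6400i → escape time 4
(row=1, col=0): c = -1.9600 + 0.4280i → escape time 1
(row=1, col=1): c = -1.4900 + 0.4280i → escape time 4
(row=1, col=2): c = -1.0200 + 0.4280i → escape time 6
(row=2, col=0): c = -1.9600 + 0.2160i → escape time 3
(row=2, col=1): c = -1.4900 + 0.2160i → escape time 5
(row=2, col=2): c = -1.0200 + 0.2160i → escape time 8
(row=3, col=0): c = -1.9600 + 0.0040i → escape time 8
(row=3, col=1): c = -1.4900 + 0.0040i → escape time 8
(row=3, col=2): c = -1.0200 + 0.0040i → escape time 8
(row=4, col=0): c = -1.9600 + -0.2080i → escape time 3
(row=4, col=1): c = -1.4900 + -0.2080i → escape time 5
(row=4, col=2): c = -1.0200 + -0.2080i → escape time 8
(row=5, col=0): c = -1.9600 + -0.4200i → escape time 1
(row=5, col=1): c = -1.4900 + -0.4200i → escape time 4
(row=5, col=2): c = -1.0200 + -0.4200i → escape time 6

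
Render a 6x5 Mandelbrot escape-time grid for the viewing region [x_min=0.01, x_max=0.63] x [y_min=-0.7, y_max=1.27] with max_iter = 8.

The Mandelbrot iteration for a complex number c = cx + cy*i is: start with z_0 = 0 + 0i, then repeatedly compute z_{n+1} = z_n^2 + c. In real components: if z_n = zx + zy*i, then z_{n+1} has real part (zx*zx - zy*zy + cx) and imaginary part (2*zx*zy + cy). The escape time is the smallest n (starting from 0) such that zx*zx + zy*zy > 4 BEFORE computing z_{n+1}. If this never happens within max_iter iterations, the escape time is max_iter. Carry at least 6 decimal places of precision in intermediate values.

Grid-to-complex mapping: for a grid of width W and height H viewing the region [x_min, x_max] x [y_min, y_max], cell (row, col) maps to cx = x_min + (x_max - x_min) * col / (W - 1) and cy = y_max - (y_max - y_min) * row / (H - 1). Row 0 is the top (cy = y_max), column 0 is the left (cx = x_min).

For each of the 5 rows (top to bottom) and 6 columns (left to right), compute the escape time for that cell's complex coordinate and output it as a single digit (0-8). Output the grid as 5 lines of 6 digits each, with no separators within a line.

Answer: 222222
865433
888854
888854
886633

Derivation:
(row=0, col=0): c = 0.0100 + 1.2700i → escape time 2
(row=0, col=1): c = 0.1340 + 1.2700i → escape time 2
(row=0, col=2): c = 0.2580 + 1.2700i → escape time 2
(row=0, col=3): c = 0.3820 + 1.2700i → escape time 2
(row=0, col=4): c = 0.5060 + 1.2700i → escape time 2
(row=0, col=5): c = 0.6300 + 1.2700i → escape time 2
(row=1, col=0): c = 0.0100 + 0.7775i → escape time 8
(row=1, col=1): c = 0.1340 + 0.7775i → escape time 6
(row=1, col=2): c = 0.2580 + 0.7775i → escape time 5
(row=1, col=3): c = 0.3820 + 0.7775i → escape time 4
(row=1, col=4): c = 0.5060 + 0.7775i → escape time 3
(row=1, col=5): c = 0.6300 + 0.7775i → escape time 3
(row=2, col=0): c = 0.0100 + 0.2850i → escape time 8
(row=2, col=1): c = 0.1340 + 0.2850i → escape time 8
(row=2, col=2): c = 0.2580 + 0.2850i → escape time 8
(row=2, col=3): c = 0.3820 + 0.2850i → escape time 8
(row=2, col=4): c = 0.5060 + 0.2850i → escape time 5
(row=2, col=5): c = 0.6300 + 0.2850i → escape time 4
(row=3, col=0): c = 0.0100 + -0.2075i → escape time 8
(row=3, col=1): c = 0.1340 + -0.2075i → escape time 8
(row=3, col=2): c = 0.2580 + -0.2075i → escape time 8
(row=3, col=3): c = 0.3820 + -0.2075i → escape time 8
(row=3, col=4): c = 0.5060 + -0.2075i → escape time 5
(row=3, col=5): c = 0.6300 + -0.2075i → escape time 4
(row=4, col=0): c = 0.0100 + -0.7000i → escape time 8
(row=4, col=1): c = 0.1340 + -0.7000i → escape time 8
(row=4, col=2): c = 0.2580 + -0.7000i → escape time 6
(row=4, col=3): c = 0.3820 + -0.7000i → escape time 6
(row=4, col=4): c = 0.5060 + -0.7000i → escape time 3
(row=4, col=5): c = 0.6300 + -0.7000i → escape time 3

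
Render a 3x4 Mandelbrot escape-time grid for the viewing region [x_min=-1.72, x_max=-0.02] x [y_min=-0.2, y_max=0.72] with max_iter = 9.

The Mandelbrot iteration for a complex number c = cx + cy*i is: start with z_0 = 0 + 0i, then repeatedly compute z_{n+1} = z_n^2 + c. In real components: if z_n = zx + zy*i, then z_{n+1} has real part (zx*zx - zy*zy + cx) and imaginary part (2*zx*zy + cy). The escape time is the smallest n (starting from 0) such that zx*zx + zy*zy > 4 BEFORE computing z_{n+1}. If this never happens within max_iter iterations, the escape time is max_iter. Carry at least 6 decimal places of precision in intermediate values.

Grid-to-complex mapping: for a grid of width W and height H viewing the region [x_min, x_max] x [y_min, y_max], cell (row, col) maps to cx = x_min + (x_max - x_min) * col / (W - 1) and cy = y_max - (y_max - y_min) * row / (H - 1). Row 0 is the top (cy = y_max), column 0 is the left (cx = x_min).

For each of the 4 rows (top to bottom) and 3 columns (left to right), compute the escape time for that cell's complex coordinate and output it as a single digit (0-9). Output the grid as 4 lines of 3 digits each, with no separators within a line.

(row=0, col=0): c = -1.7200 + 0.7200i → escape time 3
(row=0, col=1): c = -0.8700 + 0.7200i → escape time 4
(row=0, col=2): c = -0.0200 + 0.7200i → escape time 9
(row=1, col=0): c = -1.7200 + 0.4133i → escape time 3
(row=1, col=1): c = -0.8700 + 0.4133i → escape time 7
(row=1, col=2): c = -0.0200 + 0.4133i → escape time 9
(row=2, col=0): c = -1.7200 + 0.1067i → escape time 5
(row=2, col=1): c = -0.8700 + 0.1067i → escape time 9
(row=2, col=2): c = -0.0200 + 0.1067i → escape time 9
(row=3, col=0): c = -1.7200 + -0.2000i → escape time 4
(row=3, col=1): c = -0.8700 + -0.2000i → escape time 9
(row=3, col=2): c = -0.0200 + -0.2000i → escape time 9

Answer: 349
379
599
499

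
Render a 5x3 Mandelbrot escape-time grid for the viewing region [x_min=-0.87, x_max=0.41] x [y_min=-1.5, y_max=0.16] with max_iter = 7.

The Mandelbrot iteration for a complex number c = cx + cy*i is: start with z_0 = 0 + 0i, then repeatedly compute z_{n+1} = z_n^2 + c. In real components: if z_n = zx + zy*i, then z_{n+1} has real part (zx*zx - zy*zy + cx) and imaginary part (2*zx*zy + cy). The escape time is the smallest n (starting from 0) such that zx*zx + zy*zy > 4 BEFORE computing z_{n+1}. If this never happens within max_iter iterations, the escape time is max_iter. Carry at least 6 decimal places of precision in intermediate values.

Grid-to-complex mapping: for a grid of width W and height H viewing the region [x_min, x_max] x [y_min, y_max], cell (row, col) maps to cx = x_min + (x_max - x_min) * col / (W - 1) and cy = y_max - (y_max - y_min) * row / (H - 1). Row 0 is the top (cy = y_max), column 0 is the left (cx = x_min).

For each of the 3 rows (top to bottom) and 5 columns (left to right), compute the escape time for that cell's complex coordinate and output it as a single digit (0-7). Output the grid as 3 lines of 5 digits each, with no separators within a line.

(row=0, col=0): c = -0.8700 + 0.1600i → escape time 7
(row=0, col=1): c = -0.5500 + 0.1600i → escape time 7
(row=0, col=2): c = -0.2300 + 0.1600i → escape time 7
(row=0, col=3): c = 0.0900 + 0.1600i → escape time 7
(row=0, col=4): c = 0.4100 + 0.1600i → escape time 7
(row=1, col=0): c = -0.8700 + -0.6700i → escape time 4
(row=1, col=1): c = -0.5500 + -0.6700i → escape time 7
(row=1, col=2): c = -0.2300 + -0.6700i → escape time 7
(row=1, col=3): c = 0.0900 + -0.6700i → escape time 7
(row=1, col=4): c = 0.4100 + -0.6700i → escape time 6
(row=2, col=0): c = -0.8700 + -1.5000i → escape time 2
(row=2, col=1): c = -0.5500 + -1.5000i → escape time 2
(row=2, col=2): c = -0.2300 + -1.5000i → escape time 2
(row=2, col=3): c = 0.0900 + -1.5000i → escape time 2
(row=2, col=4): c = 0.4100 + -1.5000i → escape time 2

Answer: 77777
47776
22222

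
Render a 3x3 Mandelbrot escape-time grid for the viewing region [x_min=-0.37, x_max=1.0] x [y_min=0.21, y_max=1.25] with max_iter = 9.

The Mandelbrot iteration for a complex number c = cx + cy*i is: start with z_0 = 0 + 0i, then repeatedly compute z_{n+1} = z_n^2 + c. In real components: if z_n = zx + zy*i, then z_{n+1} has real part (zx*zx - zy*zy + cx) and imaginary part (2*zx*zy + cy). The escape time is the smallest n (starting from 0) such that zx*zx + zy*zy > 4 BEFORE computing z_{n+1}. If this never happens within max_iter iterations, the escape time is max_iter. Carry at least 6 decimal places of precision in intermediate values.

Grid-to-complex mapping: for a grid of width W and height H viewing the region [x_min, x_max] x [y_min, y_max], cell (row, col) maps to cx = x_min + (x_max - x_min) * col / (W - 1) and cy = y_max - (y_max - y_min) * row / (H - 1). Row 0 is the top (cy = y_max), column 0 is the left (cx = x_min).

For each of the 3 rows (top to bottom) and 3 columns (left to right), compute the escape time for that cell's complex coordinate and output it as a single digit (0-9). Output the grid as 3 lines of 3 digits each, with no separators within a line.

Answer: 322
762
992

Derivation:
(row=0, col=0): c = -0.3700 + 1.2500i → escape time 3
(row=0, col=1): c = 0.3150 + 1.2500i → escape time 2
(row=0, col=2): c = 1.0000 + 1.2500i → escape time 2
(row=1, col=0): c = -0.3700 + 0.7300i → escape time 7
(row=1, col=1): c = 0.3150 + 0.7300i → escape time 6
(row=1, col=2): c = 1.0000 + 0.7300i → escape time 2
(row=2, col=0): c = -0.3700 + 0.2100i → escape time 9
(row=2, col=1): c = 0.3150 + 0.2100i → escape time 9
(row=2, col=2): c = 1.0000 + 0.2100i → escape time 2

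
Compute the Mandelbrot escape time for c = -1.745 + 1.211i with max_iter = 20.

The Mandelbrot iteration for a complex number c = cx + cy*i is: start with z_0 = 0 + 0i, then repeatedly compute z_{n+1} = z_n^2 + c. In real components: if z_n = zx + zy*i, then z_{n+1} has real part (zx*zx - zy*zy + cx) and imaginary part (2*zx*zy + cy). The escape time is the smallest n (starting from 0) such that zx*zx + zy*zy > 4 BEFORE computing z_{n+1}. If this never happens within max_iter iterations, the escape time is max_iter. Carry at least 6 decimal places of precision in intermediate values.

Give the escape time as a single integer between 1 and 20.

Answer: 1

Derivation:
z_0 = 0 + 0i, c = -1.7450 + 1.2110i
Iter 1: z = -1.7450 + 1.2110i, |z|^2 = 4.5115
Escaped at iteration 1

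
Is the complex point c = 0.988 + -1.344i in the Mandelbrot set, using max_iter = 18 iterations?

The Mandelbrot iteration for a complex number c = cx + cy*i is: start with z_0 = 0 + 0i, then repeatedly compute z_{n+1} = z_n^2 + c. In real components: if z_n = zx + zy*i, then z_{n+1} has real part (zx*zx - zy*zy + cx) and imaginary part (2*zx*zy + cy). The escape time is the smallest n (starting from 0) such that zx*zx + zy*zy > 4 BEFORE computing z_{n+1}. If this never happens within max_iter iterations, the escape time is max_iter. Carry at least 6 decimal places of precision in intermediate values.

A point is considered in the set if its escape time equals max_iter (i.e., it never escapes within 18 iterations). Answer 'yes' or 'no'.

z_0 = 0 + 0i, c = 0.9880 + -1.3440i
Iter 1: z = 0.9880 + -1.3440i, |z|^2 = 2.7825
Iter 2: z = 0.1578 + -3.9997i, |z|^2 = 16.0229
Escaped at iteration 2

Answer: no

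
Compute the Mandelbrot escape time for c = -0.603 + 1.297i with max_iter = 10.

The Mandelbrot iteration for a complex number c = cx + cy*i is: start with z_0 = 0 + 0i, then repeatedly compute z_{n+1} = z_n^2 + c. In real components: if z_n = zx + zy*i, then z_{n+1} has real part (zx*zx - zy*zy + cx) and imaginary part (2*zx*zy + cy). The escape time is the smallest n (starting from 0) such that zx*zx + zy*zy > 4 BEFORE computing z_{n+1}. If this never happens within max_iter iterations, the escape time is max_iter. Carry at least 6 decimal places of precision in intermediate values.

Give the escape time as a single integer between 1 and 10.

Answer: 3

Derivation:
z_0 = 0 + 0i, c = -0.6030 + 1.2970i
Iter 1: z = -0.6030 + 1.2970i, |z|^2 = 2.0458
Iter 2: z = -1.9216 + -0.2672i, |z|^2 = 3.7639
Iter 3: z = 3.0182 + 2.3238i, |z|^2 = 14.5095
Escaped at iteration 3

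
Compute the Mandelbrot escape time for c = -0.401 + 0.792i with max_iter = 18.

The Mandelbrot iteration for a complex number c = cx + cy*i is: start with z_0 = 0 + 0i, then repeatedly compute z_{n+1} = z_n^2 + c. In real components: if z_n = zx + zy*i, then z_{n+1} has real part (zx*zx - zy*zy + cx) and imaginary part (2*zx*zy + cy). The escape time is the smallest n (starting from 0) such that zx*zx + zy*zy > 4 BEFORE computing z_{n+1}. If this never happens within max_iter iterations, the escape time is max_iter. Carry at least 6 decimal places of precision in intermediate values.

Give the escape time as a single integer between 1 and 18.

Answer: 6

Derivation:
z_0 = 0 + 0i, c = -0.4010 + 0.7920i
Iter 1: z = -0.4010 + 0.7920i, |z|^2 = 0.7881
Iter 2: z = -0.8675 + 0.1568i, |z|^2 = 0.7771
Iter 3: z = 0.3269 + 0.5199i, |z|^2 = 0.3772
Iter 4: z = -0.5645 + 1.1319i, |z|^2 = 1.5999
Iter 5: z = -1.3637 + -0.4859i, |z|^2 = 2.0956
Iter 6: z = 1.2225 + 2.1172i, |z|^2 = 5.9768
Escaped at iteration 6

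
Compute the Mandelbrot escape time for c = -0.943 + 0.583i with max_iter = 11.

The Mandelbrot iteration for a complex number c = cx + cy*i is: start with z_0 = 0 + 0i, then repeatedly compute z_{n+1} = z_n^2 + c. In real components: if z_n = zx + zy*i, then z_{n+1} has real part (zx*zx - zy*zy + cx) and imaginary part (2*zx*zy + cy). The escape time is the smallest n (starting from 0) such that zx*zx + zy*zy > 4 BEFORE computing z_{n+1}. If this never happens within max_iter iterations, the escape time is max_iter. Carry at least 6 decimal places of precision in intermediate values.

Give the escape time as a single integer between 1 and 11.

z_0 = 0 + 0i, c = -0.9430 + 0.5830i
Iter 1: z = -0.9430 + 0.5830i, |z|^2 = 1.2291
Iter 2: z = -0.3936 + -0.5165i, |z|^2 = 0.4218
Iter 3: z = -1.0549 + 0.9897i, |z|^2 = 2.0922
Iter 4: z = -0.8097 + -1.5049i, |z|^2 = 2.9203
Iter 5: z = -2.5521 + 3.0200i, |z|^2 = 15.6340
Escaped at iteration 5

Answer: 5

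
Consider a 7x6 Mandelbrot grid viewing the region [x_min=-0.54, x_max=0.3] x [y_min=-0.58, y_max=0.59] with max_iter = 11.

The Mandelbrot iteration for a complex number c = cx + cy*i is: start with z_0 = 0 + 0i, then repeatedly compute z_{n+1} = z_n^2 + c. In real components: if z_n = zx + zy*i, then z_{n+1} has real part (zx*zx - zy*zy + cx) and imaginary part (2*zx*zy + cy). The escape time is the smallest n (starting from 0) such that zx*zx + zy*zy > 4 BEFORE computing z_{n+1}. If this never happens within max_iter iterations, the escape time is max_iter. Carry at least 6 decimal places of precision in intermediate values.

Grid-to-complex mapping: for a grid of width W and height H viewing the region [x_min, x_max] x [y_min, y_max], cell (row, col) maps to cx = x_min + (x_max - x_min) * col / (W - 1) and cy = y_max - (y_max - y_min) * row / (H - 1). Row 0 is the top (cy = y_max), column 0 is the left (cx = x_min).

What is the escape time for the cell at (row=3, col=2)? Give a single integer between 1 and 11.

Answer: 11

Derivation:
z_0 = 0 + 0i, c = -0.2600 + -0.1120i
Iter 1: z = -0.2600 + -0.1120i, |z|^2 = 0.0801
Iter 2: z = -0.2049 + -0.0538i, |z|^2 = 0.0449
Iter 3: z = -0.2209 + -0.0900i, |z|^2 = 0.0569
Iter 4: z = -0.2193 + -0.0723i, |z|^2 = 0.0533
Iter 5: z = -0.2171 + -0.0803i, |z|^2 = 0.0536
Iter 6: z = -0.2193 + -0.0771i, |z|^2 = 0.0540
Iter 7: z = -0.2179 + -0.0782i, |z|^2 = 0.0536
Iter 8: z = -0.2187 + -0.0779i, |z|^2 = 0.0539
Iter 9: z = -0.2183 + -0.0779i, |z|^2 = 0.0537
Iter 10: z = -0.2184 + -0.0780i, |z|^2 = 0.0538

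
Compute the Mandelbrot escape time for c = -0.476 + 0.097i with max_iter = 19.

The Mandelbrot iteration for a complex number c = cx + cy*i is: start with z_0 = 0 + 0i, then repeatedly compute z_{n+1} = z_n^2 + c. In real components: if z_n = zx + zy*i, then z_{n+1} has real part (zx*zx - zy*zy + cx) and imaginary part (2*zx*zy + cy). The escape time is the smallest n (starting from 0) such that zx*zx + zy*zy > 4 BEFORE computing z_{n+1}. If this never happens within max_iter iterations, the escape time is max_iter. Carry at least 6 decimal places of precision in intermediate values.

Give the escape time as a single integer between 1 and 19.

Answer: 19

Derivation:
z_0 = 0 + 0i, c = -0.4760 + 0.0970i
Iter 1: z = -0.4760 + 0.0970i, |z|^2 = 0.2360
Iter 2: z = -0.2588 + 0.0047i, |z|^2 = 0.0670
Iter 3: z = -0.4090 + 0.0946i, |z|^2 = 0.1763
Iter 4: z = -0.3176 + 0.0196i, |z|^2 = 0.1013
Iter 5: z = -0.3755 + 0.0845i, |z|^2 = 0.1481
Iter 6: z = -0.3422 + 0.0335i, |z|^2 = 0.1182
Iter 7: z = -0.3601 + 0.0741i, |z|^2 = 0.1351
Iter 8: z = -0.3518 + 0.0437i, |z|^2 = 0.1257
Iter 9: z = -0.3541 + 0.0663i, |z|^2 = 0.1298
Iter 10: z = -0.3550 + 0.0501i, |z|^2 = 0.1285
Iter 11: z = -0.3525 + 0.0615i, |z|^2 = 0.1280
Iter 12: z = -0.3555 + 0.0537i, |z|^2 = 0.1293
Iter 13: z = -0.3525 + 0.0588i, |z|^2 = 0.1277
Iter 14: z = -0.3552 + 0.0555i, |z|^2 = 0.1293
Iter 15: z = -0.3529 + 0.0576i, |z|^2 = 0.1279
Iter 16: z = -0.3548 + 0.0564i, |z|^2 = 0.1290
Iter 17: z = -0.3533 + 0.0570i, |z|^2 = 0.1281
Iter 18: z = -0.3544 + 0.0567i, |z|^2 = 0.1288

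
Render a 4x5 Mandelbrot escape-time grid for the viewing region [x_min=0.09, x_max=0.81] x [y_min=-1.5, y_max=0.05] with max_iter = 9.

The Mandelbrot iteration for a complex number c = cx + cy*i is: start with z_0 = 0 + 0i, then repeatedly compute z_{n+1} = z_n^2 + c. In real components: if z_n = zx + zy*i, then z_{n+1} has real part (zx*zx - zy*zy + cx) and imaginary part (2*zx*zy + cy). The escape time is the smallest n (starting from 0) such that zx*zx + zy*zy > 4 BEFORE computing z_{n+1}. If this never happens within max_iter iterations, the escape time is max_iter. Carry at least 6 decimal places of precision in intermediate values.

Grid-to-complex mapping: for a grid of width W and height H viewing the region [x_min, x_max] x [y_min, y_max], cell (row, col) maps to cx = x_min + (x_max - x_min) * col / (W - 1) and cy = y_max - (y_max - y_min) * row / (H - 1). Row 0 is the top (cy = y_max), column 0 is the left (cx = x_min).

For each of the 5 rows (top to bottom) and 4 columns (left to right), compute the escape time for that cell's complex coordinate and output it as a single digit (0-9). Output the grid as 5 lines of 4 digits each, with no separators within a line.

(row=0, col=0): c = 0.0900 + 0.0500i → escape time 9
(row=0, col=1): c = 0.3300 + 0.0500i → escape time 9
(row=0, col=2): c = 0.5700 + 0.0500i → escape time 4
(row=0, col=3): c = 0.8100 + 0.0500i → escape time 3
(row=1, col=0): c = 0.0900 + -0.3375i → escape time 9
(row=1, col=1): c = 0.3300 + -0.3375i → escape time 9
(row=1, col=2): c = 0.5700 + -0.3375i → escape time 4
(row=1, col=3): c = 0.8100 + -0.3375i → escape time 3
(row=2, col=0): c = 0.0900 + -0.7250i → escape time 8
(row=2, col=1): c = 0.3300 + -0.7250i → escape time 6
(row=2, col=2): c = 0.5700 + -0.7250i → escape time 3
(row=2, col=3): c = 0.8100 + -0.7250i → escape time 2
(row=3, col=0): c = 0.0900 + -1.1125i → escape time 4
(row=3, col=1): c = 0.3300 + -1.1125i → escape time 2
(row=3, col=2): c = 0.5700 + -1.1125i → escape time 2
(row=3, col=3): c = 0.8100 + -1.1125i → escape time 2
(row=4, col=0): c = 0.0900 + -1.5000i → escape time 2
(row=4, col=1): c = 0.3300 + -1.5000i → escape time 2
(row=4, col=2): c = 0.5700 + -1.5000i → escape time 2
(row=4, col=3): c = 0.8100 + -1.5000i → escape time 2

Answer: 9943
9943
8632
4222
2222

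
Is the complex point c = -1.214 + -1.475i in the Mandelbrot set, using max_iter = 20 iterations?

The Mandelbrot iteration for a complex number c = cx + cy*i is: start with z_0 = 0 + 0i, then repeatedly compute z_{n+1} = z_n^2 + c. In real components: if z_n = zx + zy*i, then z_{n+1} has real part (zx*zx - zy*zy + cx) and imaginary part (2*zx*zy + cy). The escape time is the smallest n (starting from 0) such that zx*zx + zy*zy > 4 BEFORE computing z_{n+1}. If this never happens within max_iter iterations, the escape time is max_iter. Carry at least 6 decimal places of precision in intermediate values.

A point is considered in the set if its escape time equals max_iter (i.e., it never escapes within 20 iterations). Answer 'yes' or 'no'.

z_0 = 0 + 0i, c = -1.2140 + -1.4750i
Iter 1: z = -1.2140 + -1.4750i, |z|^2 = 3.6494
Iter 2: z = -1.9158 + 2.1063i, |z|^2 = 8.1069
Escaped at iteration 2

Answer: no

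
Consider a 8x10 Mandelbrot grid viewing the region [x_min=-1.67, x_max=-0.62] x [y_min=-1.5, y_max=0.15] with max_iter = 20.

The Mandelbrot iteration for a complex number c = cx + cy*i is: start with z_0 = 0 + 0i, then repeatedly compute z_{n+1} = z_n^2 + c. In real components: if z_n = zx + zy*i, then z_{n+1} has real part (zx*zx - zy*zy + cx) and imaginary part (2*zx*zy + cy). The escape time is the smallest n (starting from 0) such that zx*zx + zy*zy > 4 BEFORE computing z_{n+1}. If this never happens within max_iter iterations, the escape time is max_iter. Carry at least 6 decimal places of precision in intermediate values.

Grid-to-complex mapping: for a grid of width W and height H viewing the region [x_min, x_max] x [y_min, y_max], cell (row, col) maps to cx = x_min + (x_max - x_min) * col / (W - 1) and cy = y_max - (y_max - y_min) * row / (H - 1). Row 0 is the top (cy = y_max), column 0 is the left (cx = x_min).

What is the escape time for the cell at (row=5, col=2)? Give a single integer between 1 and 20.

z_0 = 0 + 0i, c = -1.3700 + -0.7667i
Iter 1: z = -1.3700 + -0.7667i, |z|^2 = 2.4647
Iter 2: z = -0.0809 + 1.3340i, |z|^2 = 1.7861
Iter 3: z = -3.1430 + -0.9824i, |z|^2 = 10.8437
Escaped at iteration 3

Answer: 3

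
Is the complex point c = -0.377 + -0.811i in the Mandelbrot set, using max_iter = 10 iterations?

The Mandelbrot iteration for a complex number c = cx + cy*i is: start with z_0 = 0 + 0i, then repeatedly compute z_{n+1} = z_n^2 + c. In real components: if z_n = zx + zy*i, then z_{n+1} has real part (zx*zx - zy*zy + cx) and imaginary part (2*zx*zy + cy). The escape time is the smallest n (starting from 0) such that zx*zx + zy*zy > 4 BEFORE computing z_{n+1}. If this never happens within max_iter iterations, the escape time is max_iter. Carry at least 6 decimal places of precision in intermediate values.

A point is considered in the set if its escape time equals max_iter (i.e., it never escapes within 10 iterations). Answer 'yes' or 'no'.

Answer: no

Derivation:
z_0 = 0 + 0i, c = -0.3770 + -0.8110i
Iter 1: z = -0.3770 + -0.8110i, |z|^2 = 0.7999
Iter 2: z = -0.8926 + -0.1995i, |z|^2 = 0.8365
Iter 3: z = 0.3799 + -0.4548i, |z|^2 = 0.3512
Iter 4: z = -0.4395 + -1.1566i, |z|^2 = 1.5309
Iter 5: z = -1.5215 + 0.2058i, |z|^2 = 2.3574
Iter 6: z = 1.8957 + -1.4372i, |z|^2 = 5.6593
Escaped at iteration 6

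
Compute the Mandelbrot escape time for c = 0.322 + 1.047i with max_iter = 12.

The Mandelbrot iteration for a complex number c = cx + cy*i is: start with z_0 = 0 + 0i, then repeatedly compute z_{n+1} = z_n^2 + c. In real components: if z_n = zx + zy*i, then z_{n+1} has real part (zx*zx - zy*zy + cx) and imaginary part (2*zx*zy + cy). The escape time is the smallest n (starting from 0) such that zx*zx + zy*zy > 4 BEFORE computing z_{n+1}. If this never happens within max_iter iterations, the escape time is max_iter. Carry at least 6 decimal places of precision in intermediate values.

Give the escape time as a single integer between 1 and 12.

Answer: 3

Derivation:
z_0 = 0 + 0i, c = 0.3220 + 1.0470i
Iter 1: z = 0.3220 + 1.0470i, |z|^2 = 1.1999
Iter 2: z = -0.6705 + 1.7213i, |z|^2 = 3.4124
Iter 3: z = -2.1912 + -1.2613i, |z|^2 = 6.3921
Escaped at iteration 3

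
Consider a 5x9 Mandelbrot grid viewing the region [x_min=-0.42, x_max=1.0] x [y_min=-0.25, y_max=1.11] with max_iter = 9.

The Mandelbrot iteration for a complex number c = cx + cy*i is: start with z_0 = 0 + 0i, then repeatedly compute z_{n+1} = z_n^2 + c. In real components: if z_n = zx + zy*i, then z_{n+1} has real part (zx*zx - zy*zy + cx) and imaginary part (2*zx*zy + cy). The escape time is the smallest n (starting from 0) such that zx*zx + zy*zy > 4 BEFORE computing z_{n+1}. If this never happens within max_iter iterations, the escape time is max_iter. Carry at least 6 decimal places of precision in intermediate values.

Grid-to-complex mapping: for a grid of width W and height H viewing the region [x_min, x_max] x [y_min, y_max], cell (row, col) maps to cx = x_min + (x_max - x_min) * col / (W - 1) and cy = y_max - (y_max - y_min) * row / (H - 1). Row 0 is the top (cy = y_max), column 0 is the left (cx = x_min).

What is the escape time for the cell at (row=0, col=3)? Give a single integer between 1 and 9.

z_0 = 0 + 0i, c = 0.6450 + 1.1100i
Iter 1: z = 0.6450 + 1.1100i, |z|^2 = 1.6481
Iter 2: z = -0.1711 + 2.5419i, |z|^2 = 6.4905
Escaped at iteration 2

Answer: 2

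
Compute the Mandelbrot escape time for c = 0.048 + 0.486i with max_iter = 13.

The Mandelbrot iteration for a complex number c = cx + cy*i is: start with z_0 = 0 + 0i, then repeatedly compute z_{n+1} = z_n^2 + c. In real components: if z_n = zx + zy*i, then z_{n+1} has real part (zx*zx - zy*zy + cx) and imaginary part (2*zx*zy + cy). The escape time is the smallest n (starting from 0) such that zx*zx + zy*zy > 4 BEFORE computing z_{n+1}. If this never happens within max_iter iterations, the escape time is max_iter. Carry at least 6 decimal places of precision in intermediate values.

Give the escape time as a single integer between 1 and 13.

Answer: 13

Derivation:
z_0 = 0 + 0i, c = 0.0480 + 0.4860i
Iter 1: z = 0.0480 + 0.4860i, |z|^2 = 0.2385
Iter 2: z = -0.1859 + 0.5327i, |z|^2 = 0.3183
Iter 3: z = -0.2012 + 0.2880i, |z|^2 = 0.1234
Iter 4: z = 0.0055 + 0.3701i, |z|^2 = 0.1370
Iter 5: z = -0.0890 + 0.4901i, |z|^2 = 0.2481
Iter 6: z = -0.1843 + 0.3988i, |z|^2 = 0.1930
Iter 7: z = -0.0771 + 0.3390i, |z|^2 = 0.1209
Iter 8: z = -0.0610 + 0.4337i, |z|^2 = 0.1919
Iter 9: z = -0.1364 + 0.4331i, |z|^2 = 0.2062
Iter 10: z = -0.1210 + 0.3678i, |z|^2 = 0.1499
Iter 11: z = -0.0727 + 0.3970i, |z|^2 = 0.1629
Iter 12: z = -0.1043 + 0.4283i, |z|^2 = 0.1943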